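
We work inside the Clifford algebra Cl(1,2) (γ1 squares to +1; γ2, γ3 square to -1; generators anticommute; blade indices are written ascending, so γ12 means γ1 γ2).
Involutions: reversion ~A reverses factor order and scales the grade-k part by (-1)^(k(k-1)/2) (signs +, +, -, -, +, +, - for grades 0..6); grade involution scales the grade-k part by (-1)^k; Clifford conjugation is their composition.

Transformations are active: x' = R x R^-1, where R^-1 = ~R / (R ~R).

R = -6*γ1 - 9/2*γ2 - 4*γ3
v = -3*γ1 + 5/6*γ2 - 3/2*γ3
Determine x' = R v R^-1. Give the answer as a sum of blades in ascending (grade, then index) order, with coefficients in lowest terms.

~R = -6*γ1 - 9/2*γ2 - 4*γ3, and R ~R = -1/4, so R^-1 = ~R / (-1/4).
R v = 63/4 - 37/2*γ12 - 3*γ13 + 121/12*γ23
Answer: 759*γ1 + 3397/6*γ2 + 1011/2*γ3


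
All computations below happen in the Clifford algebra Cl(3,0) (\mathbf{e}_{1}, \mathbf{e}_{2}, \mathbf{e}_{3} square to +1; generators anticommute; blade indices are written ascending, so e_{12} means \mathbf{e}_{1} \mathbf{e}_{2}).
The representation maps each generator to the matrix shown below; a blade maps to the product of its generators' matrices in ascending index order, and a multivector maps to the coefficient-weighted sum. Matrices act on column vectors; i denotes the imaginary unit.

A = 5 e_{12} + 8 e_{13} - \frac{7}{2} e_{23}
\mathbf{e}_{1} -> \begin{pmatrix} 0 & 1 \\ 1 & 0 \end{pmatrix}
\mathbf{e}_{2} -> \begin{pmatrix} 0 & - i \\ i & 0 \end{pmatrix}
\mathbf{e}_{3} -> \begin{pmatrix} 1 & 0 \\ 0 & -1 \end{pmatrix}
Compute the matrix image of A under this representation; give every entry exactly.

Bivector images (products of the table entries): rho(e_{12}) = rho(\mathbf{e}_{1})rho(\mathbf{e}_{2}) = \begin{pmatrix} i & 0 \\ 0 & - i \end{pmatrix}; rho(e_{13}) = rho(\mathbf{e}_{1})rho(\mathbf{e}_{3}) = \begin{pmatrix} 0 & -1 \\ 1 & 0 \end{pmatrix}; rho(e_{23}) = rho(\mathbf{e}_{2})rho(\mathbf{e}_{3}) = \begin{pmatrix} 0 & i \\ i & 0 \end{pmatrix}.
M = (5)*rho(e_{12}) + (8)*rho(e_{13}) + (-\frac{7}{2})*rho(e_{23}), summed entrywise:
Answer: \begin{pmatrix} 5 i & -8 - \frac{7 i}{2} \\ 8 - \frac{7 i}{2} & - 5 i \end{pmatrix}


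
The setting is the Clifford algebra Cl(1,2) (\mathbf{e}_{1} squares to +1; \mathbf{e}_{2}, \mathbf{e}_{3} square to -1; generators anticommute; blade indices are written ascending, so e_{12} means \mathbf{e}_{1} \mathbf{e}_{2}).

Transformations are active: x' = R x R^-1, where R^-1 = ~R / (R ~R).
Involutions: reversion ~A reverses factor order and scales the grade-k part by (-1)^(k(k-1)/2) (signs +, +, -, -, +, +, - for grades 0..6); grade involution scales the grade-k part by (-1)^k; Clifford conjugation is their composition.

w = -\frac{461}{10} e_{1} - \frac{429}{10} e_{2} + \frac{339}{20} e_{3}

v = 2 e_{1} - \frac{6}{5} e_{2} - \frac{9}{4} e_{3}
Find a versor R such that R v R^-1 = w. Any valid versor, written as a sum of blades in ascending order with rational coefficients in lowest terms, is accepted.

Since q(v) = q(w) = -\frac{1001}{400}, the sum R = v + w = -\frac{441}{10} e_{1} - \frac{441}{10} e_{2} + \frac{147}{10} e_{3} does the job whenever invertible.
Answer: -\frac{441}{10} e_{1} - \frac{441}{10} e_{2} + \frac{147}{10} e_{3}


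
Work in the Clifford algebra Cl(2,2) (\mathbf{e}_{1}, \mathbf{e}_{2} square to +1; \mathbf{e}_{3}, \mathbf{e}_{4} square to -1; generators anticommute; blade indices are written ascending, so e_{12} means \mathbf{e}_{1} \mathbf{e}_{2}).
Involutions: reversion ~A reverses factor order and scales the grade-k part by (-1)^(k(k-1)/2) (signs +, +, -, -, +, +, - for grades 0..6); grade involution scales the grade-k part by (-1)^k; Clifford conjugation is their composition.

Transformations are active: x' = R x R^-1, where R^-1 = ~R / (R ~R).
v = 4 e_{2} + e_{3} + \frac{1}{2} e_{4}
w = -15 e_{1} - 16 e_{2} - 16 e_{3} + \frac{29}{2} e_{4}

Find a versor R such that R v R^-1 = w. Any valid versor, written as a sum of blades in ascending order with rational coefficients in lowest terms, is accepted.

Equal squares first: v^2 = w^2 = \frac{59}{4}. Then v + w = -15 e_{1} - 12 e_{2} - 15 e_{3} + 15 e_{4} is a versor taking v to w, provided it is invertible.
Answer: -15 e_{1} - 12 e_{2} - 15 e_{3} + 15 e_{4}


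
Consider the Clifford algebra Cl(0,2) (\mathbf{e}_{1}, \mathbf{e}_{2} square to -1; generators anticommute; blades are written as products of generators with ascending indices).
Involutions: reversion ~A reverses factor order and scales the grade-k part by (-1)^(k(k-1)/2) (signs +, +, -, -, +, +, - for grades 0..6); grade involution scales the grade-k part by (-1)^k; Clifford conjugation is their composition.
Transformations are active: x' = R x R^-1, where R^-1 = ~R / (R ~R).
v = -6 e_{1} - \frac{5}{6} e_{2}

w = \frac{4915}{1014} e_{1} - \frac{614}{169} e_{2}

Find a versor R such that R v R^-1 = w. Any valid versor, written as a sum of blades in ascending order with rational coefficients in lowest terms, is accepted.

Why this works: both vectors square to -\frac{1321}{36}, so q(v) = q(w) and R = v + w = -\frac{1169}{1014} e_{1} - \frac{4529}{1014} e_{2} carries v to w — its own direction survives, the complement (v - w)/2 flips.
Answer: -\frac{1169}{1014} e_{1} - \frac{4529}{1014} e_{2}


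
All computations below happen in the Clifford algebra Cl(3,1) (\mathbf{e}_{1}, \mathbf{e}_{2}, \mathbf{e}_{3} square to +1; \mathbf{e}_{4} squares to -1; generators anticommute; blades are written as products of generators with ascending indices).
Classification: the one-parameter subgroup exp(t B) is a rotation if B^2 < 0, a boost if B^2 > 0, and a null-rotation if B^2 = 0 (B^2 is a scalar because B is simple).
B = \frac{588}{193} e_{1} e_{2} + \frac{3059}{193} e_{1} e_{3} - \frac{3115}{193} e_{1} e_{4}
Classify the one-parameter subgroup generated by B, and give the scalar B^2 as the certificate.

B^2 term by term: the squares give (\frac{588}{193})^2*(e_{1} e_{2})^2 + (\frac{3059}{193})^2*(e_{1} e_{3})^2 + (-\frac{3115}{193})^2*(e_{1} e_{4})^2 = \frac{345744}{37249}*(-1) + \frac{9357481}{37249}*(-1) + \frac{9703225}{37249}*(+1) = 0 (each basis 2-blade squares to minus the product of its generators' squares); cross terms between blades sharing an index anticommute and cancel. So B^2 = 0.
Answer: null-rotation, certificate B^2 = 0. One invariant decides it: the square 0 survives every conjugation, and its sign is exactly the classification.


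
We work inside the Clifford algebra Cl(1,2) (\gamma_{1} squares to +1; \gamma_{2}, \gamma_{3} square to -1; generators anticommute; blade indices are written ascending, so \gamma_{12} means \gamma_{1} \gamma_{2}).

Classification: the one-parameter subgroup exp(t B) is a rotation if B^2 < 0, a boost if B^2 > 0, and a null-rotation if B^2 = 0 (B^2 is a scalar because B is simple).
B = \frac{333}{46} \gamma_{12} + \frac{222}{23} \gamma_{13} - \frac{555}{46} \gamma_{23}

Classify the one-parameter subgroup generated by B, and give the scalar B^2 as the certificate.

B^2 term by term: the squares give (\frac{333}{46})^2*(\gamma_{12})^2 + (\frac{222}{23})^2*(\gamma_{13})^2 + (-\frac{555}{46})^2*(\gamma_{23})^2 = \frac{110889}{2116}*(+1) + \frac{49284}{529}*(+1) + \frac{308025}{2116}*(-1) = 0 (each basis 2-blade squares to minus the product of its generators' squares); cross terms between blades sharing an index anticommute and cancel. So B^2 = 0.
Answer: null-rotation, certificate B^2 = 0. No conjugation can change B^2 = 0; the sign gives the class.


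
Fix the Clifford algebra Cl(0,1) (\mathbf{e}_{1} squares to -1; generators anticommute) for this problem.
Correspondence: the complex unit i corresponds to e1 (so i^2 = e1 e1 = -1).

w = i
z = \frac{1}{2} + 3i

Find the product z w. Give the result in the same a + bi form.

In blades: z = \frac{1}{2} + 3 e_{1}, w = e_{1}.
Distribute z over w term by term (generator squares from the signature, products reordered to ascending indices): (\frac{1}{2})*w = \frac{1}{2} e_{1}; (3 e_{1})*w = -3.
Sum: -3 + \frac{1}{2} e_{1}; translating back through the correspondence:
Answer: -3 + \frac{1}{2}i


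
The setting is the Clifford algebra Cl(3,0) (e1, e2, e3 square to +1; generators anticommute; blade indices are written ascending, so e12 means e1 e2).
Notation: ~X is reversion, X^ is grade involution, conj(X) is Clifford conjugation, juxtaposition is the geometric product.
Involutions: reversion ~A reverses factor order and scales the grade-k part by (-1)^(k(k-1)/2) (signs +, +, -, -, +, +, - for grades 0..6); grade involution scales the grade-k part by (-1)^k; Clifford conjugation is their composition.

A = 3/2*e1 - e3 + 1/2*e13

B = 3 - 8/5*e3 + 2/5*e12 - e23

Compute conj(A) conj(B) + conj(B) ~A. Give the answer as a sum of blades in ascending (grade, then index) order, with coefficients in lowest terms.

first term: 8/5 - 53/10*e1 - 2/5*e2 + 3*e3 + 1/2*e12 - 39/10*e13 + 1/5*e23 - 19/10*e123
second term: -8/5 + 53/10*e1 - 2/5*e2 - 3*e3 - 1/2*e12 - 39/10*e13 - 1/5*e23 + 19/10*e123
Answer: -4/5*e2 - 39/5*e13


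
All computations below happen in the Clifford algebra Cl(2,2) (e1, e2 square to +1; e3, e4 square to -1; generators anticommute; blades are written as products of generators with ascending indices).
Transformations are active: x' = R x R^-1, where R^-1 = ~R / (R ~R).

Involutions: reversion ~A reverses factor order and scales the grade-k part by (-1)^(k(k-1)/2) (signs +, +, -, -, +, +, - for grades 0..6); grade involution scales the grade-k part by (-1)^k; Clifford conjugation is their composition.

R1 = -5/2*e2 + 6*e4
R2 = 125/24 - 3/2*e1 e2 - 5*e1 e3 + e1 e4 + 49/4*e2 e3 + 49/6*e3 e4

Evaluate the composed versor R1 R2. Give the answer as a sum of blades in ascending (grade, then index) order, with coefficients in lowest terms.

Distribute over the terms of R1 (each basis-blade product reordered to ascending indices, repeated generators contracted through their squares):
(-5/2*e2) R2 = -15/4*e1 - 625/48*e2 - 245/8*e3 - 25/2*e1 e2 e3 + 5/2*e1 e2 e4 - 245/12*e2 e3 e4
(6*e4) R2 = 6*e1 + 49*e3 + 125/4*e4 - 9*e1 e2 e4 - 30*e1 e3 e4 + 147/2*e2 e3 e4
Summing the partial products and collecting blades:
Answer: 9/4*e1 - 625/48*e2 + 147/8*e3 + 125/4*e4 - 25/2*e1 e2 e3 - 13/2*e1 e2 e4 - 30*e1 e3 e4 + 637/12*e2 e3 e4


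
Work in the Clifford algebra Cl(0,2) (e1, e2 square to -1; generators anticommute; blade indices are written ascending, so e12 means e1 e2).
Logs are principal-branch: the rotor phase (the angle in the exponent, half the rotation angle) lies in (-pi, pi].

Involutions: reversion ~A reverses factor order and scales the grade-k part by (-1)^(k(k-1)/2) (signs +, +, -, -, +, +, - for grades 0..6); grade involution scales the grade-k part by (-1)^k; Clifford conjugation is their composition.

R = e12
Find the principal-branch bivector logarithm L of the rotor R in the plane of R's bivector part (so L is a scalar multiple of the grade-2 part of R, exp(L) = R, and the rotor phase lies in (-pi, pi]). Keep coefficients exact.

The scalar part of R is 0, which pins the rotor phase on the principal branch; dividing the bivector part by the sine of that phase recovers the unit plane, and L is the phase times that plane.
Concretely: cos(phase) = 0 gives phase = ±pi/2, and since phase/sin(phase) is even the sign is immaterial: L = (phase/sin(phase)) * <R>_2 = (pi/2) * <R>_2.
Answer: pi/2*e12


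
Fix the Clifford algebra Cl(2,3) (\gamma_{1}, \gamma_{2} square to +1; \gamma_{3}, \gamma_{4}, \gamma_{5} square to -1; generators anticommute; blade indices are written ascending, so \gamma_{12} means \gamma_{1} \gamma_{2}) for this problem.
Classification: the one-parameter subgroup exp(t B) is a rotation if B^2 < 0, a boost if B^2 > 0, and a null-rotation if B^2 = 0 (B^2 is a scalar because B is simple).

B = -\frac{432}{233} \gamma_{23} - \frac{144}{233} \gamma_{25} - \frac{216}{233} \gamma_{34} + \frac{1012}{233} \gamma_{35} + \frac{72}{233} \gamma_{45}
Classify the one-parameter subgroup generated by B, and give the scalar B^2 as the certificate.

B^2 term by term: the squares give (-\frac{432}{233})^2*(\gamma_{23})^2 + (-\frac{144}{233})^2*(\gamma_{25})^2 + (-\frac{216}{233})^2*(\gamma_{34})^2 + (\frac{1012}{233})^2*(\gamma_{35})^2 + (\frac{72}{233})^2*(\gamma_{45})^2 = \frac{186624}{54289}*(+1) + \frac{20736}{54289}*(+1) + \frac{46656}{54289}*(-1) + \frac{1024144}{54289}*(-1) + \frac{5184}{54289}*(-1) = -16 (each basis 2-blade squares to minus the product of its generators' squares); cross terms between blades sharing an index anticommute and cancel; the commuting (index-disjoint) pairs give grade-4 terms 2*c*c'*(blade product), which cancel blade by blade — \gamma_{2345}: -\frac{62208}{54289} + \frac{62208}{54289} = 0 — confirming B is simple. So B^2 = -16.
Answer: rotation, certificate B^2 = -16. Note: conjugating B changes its blade decomposition but never the scalar B^2 = -16, whose sign settles the classification.


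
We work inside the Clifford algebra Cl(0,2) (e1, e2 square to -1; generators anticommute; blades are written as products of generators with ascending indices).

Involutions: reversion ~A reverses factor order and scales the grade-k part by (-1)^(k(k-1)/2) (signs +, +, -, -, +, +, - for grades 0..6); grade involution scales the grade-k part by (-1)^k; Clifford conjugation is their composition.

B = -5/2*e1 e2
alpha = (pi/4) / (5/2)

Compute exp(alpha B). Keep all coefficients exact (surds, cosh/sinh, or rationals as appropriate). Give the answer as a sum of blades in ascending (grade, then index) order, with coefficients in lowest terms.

B^2 = (-5/2)^2*(e1 e2)^2 = 25/4*(-1) = -25/4 (a basis 2-blade squares to minus the product of its generators' squares).
B^2 = -25/4 — since the square is negative, the closed form is circular: l = 5/2, alpha*l = pi/4, so exp(alpha B) = cos(pi/4) + (sin(pi/4)/(5/2))*B = sqrt(2)/2 + (sqrt(2)/5)*B.
Answer: sqrt(2)/2 - sqrt(2)/2*e1 e2


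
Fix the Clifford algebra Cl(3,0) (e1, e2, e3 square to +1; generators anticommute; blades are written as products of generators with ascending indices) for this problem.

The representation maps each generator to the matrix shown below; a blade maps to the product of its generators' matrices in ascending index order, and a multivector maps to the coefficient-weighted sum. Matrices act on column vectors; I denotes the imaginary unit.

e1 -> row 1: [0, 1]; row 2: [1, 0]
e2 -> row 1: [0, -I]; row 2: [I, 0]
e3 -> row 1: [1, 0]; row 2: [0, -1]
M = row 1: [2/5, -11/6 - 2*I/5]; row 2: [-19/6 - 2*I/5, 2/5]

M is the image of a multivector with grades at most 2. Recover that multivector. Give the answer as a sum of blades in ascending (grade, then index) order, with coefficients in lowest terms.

Method: 1, rho(e1), rho(e2), rho(e3) form a trace-orthogonal basis of the 2x2 complex matrices (tr(X Y) = 2 if X = Y, else 0), so M = m0*1 + m1*rho(e1) + m2*rho(e2) + m3*rho(e3) with m0 = tr(M)/2 = 2/5, m1 = tr(M rho(e1))/2 = -5/2 - 2*I/5, m2 = tr(M rho(e2))/2 = 2*I/3, m3 = tr(M rho(e3))/2 = 0.
Multiplying table entries, the bivector images are rho(e1 e2) = I*rho(e3), rho(e1 e3) = -I*rho(e2), rho(e2 e3) = I*rho(e1); with real blade coefficients the real parts of m0..m3 are the coefficients of 1, e1, e2, e3 and the imaginary parts give the bivectors (e2 e3: Im m1, e1 e3: -Im m2, e1 e2: Im m3).
Answer: 2/5 - 5/2*e1 - 2/3*e1 e3 - 2/5*e2 e3


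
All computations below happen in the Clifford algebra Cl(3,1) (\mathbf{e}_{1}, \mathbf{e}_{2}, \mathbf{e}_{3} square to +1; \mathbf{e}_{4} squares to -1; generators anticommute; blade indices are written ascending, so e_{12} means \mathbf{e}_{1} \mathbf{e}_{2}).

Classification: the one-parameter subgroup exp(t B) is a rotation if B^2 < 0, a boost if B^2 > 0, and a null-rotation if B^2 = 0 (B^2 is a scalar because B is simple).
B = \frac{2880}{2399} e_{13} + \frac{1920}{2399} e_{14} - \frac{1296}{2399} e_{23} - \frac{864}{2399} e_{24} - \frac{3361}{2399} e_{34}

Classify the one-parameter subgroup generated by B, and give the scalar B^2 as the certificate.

B^2 term by term: the squares give (\frac{2880}{2399})^2*(e_{13})^2 + (\frac{1920}{2399})^2*(e_{14})^2 + (-\frac{1296}{2399})^2*(e_{23})^2 + (-\frac{864}{2399})^2*(e_{24})^2 + (-\frac{3361}{2399})^2*(e_{34})^2 = \frac{8294400}{5755201}*(-1) + \frac{3686400}{5755201}*(+1) + \frac{1679616}{5755201}*(-1) + \frac{746496}{5755201}*(+1) + \frac{11296321}{5755201}*(+1) = 1 (each basis 2-blade squares to minus the product of its generators' squares); cross terms between blades sharing an index anticommute and cancel; the commuting (index-disjoint) pairs give grade-4 terms 2*c*c'*(blade product), which cancel blade by blade — e_{1234}: \frac{4976640}{5755201} - \frac{4976640}{5755201} = 0 — confirming B is simple. So B^2 = 1.
Answer: boost, certificate B^2 = 1. The scalar 1 is the complete invariant here: its sign names the subgroup type.


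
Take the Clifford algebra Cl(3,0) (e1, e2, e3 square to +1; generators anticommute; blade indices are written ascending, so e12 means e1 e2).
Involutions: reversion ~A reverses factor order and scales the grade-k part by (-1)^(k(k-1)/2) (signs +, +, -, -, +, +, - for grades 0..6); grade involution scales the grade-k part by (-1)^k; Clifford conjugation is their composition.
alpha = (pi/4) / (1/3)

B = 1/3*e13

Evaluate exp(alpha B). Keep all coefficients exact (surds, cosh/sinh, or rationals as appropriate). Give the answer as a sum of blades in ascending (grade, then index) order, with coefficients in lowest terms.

B^2 = (1/3)^2*(e13)^2 = 1/9*(-1) = -1/9 (a basis 2-blade squares to minus the product of its generators' squares).
B^2 = -1/9 — the negative square puts this in the circular regime; l = 1/3, alpha*l = pi/4, so exp(alpha B) = cos(pi/4) + (sin(pi/4)/(1/3))*B = sqrt(2)/2 + (3*sqrt(2)/2)*B.
Answer: sqrt(2)/2 + sqrt(2)/2*e13


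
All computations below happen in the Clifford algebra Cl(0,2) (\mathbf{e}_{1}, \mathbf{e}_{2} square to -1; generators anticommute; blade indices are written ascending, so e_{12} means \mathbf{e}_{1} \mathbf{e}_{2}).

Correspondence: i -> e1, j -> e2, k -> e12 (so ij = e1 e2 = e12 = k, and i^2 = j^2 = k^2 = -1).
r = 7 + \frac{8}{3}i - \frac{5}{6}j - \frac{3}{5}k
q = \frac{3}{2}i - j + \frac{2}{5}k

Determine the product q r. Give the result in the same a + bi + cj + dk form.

In blades: q = \frac{3}{2} e_{1} - e_{2} + \frac{2}{5} e_{12}, r = 7 + \frac{8}{3} e_{1} - \frac{5}{6} e_{2} - \frac{3}{5} e_{12}.
Distribute q over r term by term (generator squares from the signature, products reordered to ascending indices): (\frac{3}{2} e_{1})*r = -4 + \frac{21}{2} e_{1} + \frac{9}{10} e_{2} - \frac{5}{4} e_{12}; (-e_{2})*r = -\frac{5}{6} + \frac{3}{5} e_{1} - 7 e_{2} + \frac{8}{3} e_{12}; (\frac{2}{5} e_{12})*r = \frac{6}{25} + \frac{1}{3} e_{1} + \frac{16}{15} e_{2} + \frac{14}{5} e_{12}.
Sum: -\frac{689}{150} + \frac{343}{30} e_{1} - \frac{151}{30} e_{2} + \frac{253}{60} e_{12}; translating back through the correspondence:
Answer: -\frac{689}{150} + \frac{343}{30}i - \frac{151}{30}j + \frac{253}{60}k


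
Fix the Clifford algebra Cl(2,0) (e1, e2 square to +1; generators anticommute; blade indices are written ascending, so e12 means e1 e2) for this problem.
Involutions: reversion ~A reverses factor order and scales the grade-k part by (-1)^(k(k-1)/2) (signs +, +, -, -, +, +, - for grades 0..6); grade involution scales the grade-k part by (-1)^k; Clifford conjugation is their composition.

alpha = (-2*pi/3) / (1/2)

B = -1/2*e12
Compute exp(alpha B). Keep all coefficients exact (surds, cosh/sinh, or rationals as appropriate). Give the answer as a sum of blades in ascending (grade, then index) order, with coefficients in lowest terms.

B^2 = (-1/2)^2*(e12)^2 = 1/4*(-1) = -1/4 (a basis 2-blade squares to minus the product of its generators' squares).
B^2 = -1/4 — a negative square means the series sums to a rotation: l = 1/2, alpha*l = -2*pi/3, so exp(alpha B) = cos(-2*pi/3) + (sin(-2*pi/3)/(1/2))*B = -1/2 + (-sqrt(3))*B.
Answer: -1/2 + sqrt(3)/2*e12


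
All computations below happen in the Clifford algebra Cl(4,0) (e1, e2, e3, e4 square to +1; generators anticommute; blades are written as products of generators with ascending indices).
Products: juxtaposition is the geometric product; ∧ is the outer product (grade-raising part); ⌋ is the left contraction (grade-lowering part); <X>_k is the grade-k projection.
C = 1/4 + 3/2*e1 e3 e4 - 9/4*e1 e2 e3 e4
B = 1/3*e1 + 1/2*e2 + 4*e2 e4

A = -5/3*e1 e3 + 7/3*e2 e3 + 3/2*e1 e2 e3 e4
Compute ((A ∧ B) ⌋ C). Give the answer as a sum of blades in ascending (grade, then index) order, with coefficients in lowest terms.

step 1: 29/18*e1 e2 e3 + 20/3*e1 e2 e3 e4
step 2: -15 + 29/8*e4
Answer: -15 + 29/8*e4


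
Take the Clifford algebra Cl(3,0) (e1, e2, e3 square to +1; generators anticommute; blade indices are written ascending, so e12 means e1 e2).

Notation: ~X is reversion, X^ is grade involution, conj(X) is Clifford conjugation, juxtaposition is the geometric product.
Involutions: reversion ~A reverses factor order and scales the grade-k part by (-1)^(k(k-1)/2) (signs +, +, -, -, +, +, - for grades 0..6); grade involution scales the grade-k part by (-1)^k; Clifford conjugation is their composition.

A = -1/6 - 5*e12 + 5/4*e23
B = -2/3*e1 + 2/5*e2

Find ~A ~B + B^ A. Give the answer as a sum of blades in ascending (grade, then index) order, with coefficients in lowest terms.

first term: 19/9*e1 + 49/15*e2 + 1/2*e3 + 5/6*e123
second term: -19/9*e1 - 49/15*e2 - 1/2*e3 + 5/6*e123
Answer: 5/3*e123


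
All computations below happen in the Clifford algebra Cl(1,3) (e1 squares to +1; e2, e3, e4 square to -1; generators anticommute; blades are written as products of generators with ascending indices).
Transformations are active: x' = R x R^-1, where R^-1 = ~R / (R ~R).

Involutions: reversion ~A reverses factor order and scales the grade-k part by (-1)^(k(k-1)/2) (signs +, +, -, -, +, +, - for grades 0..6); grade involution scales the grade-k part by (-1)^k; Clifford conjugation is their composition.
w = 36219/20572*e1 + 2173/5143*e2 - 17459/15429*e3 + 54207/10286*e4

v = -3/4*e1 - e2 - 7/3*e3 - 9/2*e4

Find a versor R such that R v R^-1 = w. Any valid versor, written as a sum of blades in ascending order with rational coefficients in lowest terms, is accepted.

The midline construction: v and w both square to -3763/144, so reflecting in their sum 10395/10286*e1 - 2970/5143*e2 - 17820/5143*e3 + 3960/5143*e4 exchanges them.
Answer: 10395/10286*e1 - 2970/5143*e2 - 17820/5143*e3 + 3960/5143*e4


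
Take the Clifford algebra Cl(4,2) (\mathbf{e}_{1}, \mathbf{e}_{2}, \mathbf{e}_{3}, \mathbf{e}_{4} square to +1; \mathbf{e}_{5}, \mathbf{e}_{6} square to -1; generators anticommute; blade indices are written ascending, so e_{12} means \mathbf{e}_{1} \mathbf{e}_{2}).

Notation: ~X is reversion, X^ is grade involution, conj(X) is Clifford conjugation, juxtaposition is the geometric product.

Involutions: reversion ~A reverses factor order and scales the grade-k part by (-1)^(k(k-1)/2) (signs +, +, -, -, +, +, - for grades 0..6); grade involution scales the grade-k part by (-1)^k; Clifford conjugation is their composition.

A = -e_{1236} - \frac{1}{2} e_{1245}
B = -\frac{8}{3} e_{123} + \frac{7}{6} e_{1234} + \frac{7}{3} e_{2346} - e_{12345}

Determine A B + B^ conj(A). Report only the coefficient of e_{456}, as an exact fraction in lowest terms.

first term: -\frac{1}{2} e_{3} + \frac{8}{3} e_{6} + \frac{7}{3} e_{14} - \frac{7}{12} e_{35} + \frac{7}{6} e_{46} - \frac{4}{3} e_{345} + e_{456} + \frac{7}{6} e_{1356}
second term: \frac{1}{2} e_{3} + \frac{8}{3} e_{6} - \frac{7}{3} e_{14} + \frac{7}{12} e_{35} - \frac{7}{6} e_{46} + \frac{4}{3} e_{345} + e_{456} + \frac{7}{6} e_{1356}
Answer: 2


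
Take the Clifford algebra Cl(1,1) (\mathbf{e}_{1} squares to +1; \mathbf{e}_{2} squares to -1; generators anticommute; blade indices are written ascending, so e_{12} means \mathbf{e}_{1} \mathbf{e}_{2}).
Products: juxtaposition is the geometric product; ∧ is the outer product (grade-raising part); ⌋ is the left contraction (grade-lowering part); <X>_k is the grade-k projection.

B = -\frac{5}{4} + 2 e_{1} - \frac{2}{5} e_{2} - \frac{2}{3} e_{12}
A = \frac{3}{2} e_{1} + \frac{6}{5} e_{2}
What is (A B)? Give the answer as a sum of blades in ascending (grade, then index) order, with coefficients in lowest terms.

step 1: \frac{87}{25} - \frac{107}{40} e_{1} - \frac{5}{2} e_{2} - 3 e_{12}
Answer: \frac{87}{25} - \frac{107}{40} e_{1} - \frac{5}{2} e_{2} - 3 e_{12}


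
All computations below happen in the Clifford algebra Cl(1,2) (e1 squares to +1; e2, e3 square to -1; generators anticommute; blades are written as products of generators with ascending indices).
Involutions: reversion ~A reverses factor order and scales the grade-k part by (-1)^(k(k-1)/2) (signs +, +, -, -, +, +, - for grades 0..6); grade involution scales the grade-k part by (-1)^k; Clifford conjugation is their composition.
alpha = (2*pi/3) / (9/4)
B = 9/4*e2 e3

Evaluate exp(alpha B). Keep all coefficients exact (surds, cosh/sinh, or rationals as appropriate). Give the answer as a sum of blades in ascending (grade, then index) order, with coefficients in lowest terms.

B^2 = (9/4)^2*(e2 e3)^2 = 81/16*(-1) = -81/16 (a basis 2-blade squares to minus the product of its generators' squares).
B^2 = -81/16 — circular case — the even/odd split gives cos and sin: l = 9/4, alpha*l = 2*pi/3, so exp(alpha B) = cos(2*pi/3) + (sin(2*pi/3)/(9/4))*B = -1/2 + (2*sqrt(3)/9)*B.
Answer: -1/2 + sqrt(3)/2*e2 e3


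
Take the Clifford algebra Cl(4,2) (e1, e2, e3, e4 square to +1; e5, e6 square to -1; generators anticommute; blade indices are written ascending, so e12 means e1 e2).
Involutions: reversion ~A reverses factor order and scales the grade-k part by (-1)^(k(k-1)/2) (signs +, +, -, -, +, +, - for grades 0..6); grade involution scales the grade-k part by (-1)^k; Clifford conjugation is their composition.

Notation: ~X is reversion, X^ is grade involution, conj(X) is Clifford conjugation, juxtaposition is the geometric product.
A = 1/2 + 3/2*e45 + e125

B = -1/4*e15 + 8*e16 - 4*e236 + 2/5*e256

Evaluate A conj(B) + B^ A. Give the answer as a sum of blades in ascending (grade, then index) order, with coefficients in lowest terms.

first term: -1/4*e2 - 3/8*e14 + 1/8*e15 - 18/5*e16 - 2*e236 - 3/5*e246 - 39/5*e256 - 4*e1356 - 12*e1456 - 6*e23456
second term: 1/4*e2 - 3/8*e14 - 1/8*e15 + 22/5*e16 + 2*e236 - 3/5*e246 - 41/5*e256 + 4*e1356 + 12*e1456 + 6*e23456
Answer: -3/4*e14 + 4/5*e16 - 6/5*e246 - 16*e256


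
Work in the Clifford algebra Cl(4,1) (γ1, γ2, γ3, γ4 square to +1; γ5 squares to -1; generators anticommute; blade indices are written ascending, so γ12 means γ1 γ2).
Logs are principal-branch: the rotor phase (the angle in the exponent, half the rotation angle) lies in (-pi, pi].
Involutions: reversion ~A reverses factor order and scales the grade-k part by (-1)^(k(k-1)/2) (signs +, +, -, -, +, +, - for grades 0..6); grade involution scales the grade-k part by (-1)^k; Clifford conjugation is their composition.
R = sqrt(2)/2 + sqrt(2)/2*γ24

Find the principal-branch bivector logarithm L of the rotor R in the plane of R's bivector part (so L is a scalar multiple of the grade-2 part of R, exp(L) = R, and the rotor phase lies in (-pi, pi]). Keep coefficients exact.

The scalar part of R is sqrt(2)/2, which pins the rotor phase on the principal branch; dividing the bivector part by the sine of that phase recovers the unit plane, and L is the phase times that plane.
Concretely: cos(phase) = sqrt(2)/2 gives phase = ±pi/4, and since phase/sin(phase) is even the sign is immaterial: L = (phase/sin(phase)) * <R>_2 = (sqrt(2)*pi/4) * <R>_2.
Answer: pi/4*γ24


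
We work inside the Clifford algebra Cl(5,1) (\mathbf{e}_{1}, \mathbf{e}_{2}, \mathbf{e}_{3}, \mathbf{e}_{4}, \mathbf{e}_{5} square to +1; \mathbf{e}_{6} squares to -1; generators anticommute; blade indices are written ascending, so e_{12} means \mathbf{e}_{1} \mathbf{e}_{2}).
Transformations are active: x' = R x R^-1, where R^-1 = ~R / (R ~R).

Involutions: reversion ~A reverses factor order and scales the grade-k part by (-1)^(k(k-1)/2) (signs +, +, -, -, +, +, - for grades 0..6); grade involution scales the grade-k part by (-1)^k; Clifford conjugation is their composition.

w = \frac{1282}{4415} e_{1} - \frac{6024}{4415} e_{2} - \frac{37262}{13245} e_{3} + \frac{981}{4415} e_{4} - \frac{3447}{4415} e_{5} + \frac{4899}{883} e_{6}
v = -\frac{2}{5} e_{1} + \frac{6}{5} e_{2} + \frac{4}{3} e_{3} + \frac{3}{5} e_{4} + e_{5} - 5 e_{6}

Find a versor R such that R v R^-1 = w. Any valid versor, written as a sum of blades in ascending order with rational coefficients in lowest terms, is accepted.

Equal squares first: v^2 = w^2 = -\frac{4559}{225}. Then v + w = -\frac{484}{4415} e_{1} - \frac{726}{4415} e_{2} - \frac{6534}{4415} e_{3} + \frac{726}{883} e_{4} + \frac{968}{4415} e_{5} + \frac{484}{883} e_{6} is a versor taking v to w, provided it is invertible.
Answer: -\frac{484}{4415} e_{1} - \frac{726}{4415} e_{2} - \frac{6534}{4415} e_{3} + \frac{726}{883} e_{4} + \frac{968}{4415} e_{5} + \frac{484}{883} e_{6}


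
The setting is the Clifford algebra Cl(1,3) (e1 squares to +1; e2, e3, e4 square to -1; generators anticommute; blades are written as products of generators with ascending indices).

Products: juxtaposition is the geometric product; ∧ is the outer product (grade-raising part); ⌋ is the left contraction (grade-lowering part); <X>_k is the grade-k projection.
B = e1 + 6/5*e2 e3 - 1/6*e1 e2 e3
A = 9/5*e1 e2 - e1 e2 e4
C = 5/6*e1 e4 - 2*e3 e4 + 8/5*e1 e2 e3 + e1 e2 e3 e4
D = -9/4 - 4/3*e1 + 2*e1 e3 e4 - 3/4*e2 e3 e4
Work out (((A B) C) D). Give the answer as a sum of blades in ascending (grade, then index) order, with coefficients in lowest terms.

step 1: -9/5*e2 - 3/10*e3 - 54/25*e1 e3 - e2 e4 - 1/6*e3 e4 + 6/5*e1 e3 e4
step 2: -1/3 + 12/5*e1 + 282/125*e2 - e3 - 3/5*e4 + 37/25*e1 e2 - 3367/900*e1 e3 - 108/25*e1 e4 + 2*e2 e3 + 102/25*e2 e4 + 9/5*e3 e4 + 23/15*e1 e2 e4 + 1/20*e1 e3 e4 + 18/5*e2 e3 e4
step 3: -21/4 - 77/9*e1 - 2629/1500*e2 + 7673/2700*e3 - 9353/900*e4 + 13831/2000*e1 e2 + 8561/1200*e1 e3 + 173/25*e1 e4 - 113/60*e2 e3 - 9427/900*e2 e4 + 3563/1500*e3 e4 + 169/75*e1 e2 e3 - 12101/1200*e1 e2 e4 - 2483/1200*e1 e3 e4 - 1081/100*e2 e3 e4 - 189/125*e1 e2 e3 e4
Answer: -21/4 - 77/9*e1 - 2629/1500*e2 + 7673/2700*e3 - 9353/900*e4 + 13831/2000*e1 e2 + 8561/1200*e1 e3 + 173/25*e1 e4 - 113/60*e2 e3 - 9427/900*e2 e4 + 3563/1500*e3 e4 + 169/75*e1 e2 e3 - 12101/1200*e1 e2 e4 - 2483/1200*e1 e3 e4 - 1081/100*e2 e3 e4 - 189/125*e1 e2 e3 e4


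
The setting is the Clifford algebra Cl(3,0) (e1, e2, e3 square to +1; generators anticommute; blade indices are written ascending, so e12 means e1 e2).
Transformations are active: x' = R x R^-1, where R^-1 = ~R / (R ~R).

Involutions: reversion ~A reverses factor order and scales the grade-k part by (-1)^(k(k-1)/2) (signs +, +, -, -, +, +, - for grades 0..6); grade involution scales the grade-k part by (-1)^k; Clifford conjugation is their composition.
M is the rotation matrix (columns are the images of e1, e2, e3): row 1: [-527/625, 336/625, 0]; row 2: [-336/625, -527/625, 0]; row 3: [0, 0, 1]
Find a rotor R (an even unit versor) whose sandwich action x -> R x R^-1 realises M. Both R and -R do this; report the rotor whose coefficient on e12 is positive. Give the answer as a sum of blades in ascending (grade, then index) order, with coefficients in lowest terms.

Method: write R = a + b12*e12 + b13*e13 + b23*e23 with a^2 + b12^2 + b13^2 + b23^2 = 1 (so R^-1 = ~R). Expanding the columns R e_j ~R gives tr M = 4a^2 - 1 and, from the antisymmetric part, M21 - M12 = -4a*b12, M13 - M31 = 4a*b13, M32 - M23 = -4a*b23.
Here tr M = -429/625, so a^2 = (1 + tr M)/4 = 49/625 and a = ±7/25. Taking a = 7/25: M21 - M12 = -672/625, M13 - M31 = 0, M32 - M23 = 0, giving b12 = 24/25, b13 = 0, b23 = 0, i.e. R = 7/25 + 24/25*e12.
Its e12 coefficient is already positive.
Answer: 7/25 + 24/25*e12. Uniqueness: Spin(3) -> SO(3) maps R and -R to the same rotation of trace -429/625; fixing the sign of the e12 coefficient removes the ambiguity.


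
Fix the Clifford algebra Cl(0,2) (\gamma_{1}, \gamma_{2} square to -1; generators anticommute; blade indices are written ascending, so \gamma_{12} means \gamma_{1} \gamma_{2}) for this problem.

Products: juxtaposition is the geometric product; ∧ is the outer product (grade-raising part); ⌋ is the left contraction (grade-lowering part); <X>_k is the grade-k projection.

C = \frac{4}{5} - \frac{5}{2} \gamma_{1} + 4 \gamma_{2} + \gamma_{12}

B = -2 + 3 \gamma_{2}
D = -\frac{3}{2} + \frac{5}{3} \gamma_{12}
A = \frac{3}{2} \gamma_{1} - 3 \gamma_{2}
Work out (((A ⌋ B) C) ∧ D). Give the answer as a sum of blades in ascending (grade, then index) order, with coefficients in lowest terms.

step 1: 9
step 2: \frac{36}{5} - \frac{45}{2} \gamma_{1} + 36 \gamma_{2} + 9 \gamma_{12}
step 3: -\frac{54}{5} + \frac{135}{4} \gamma_{1} - 54 \gamma_{2} - \frac{3}{2} \gamma_{12}
Answer: -\frac{54}{5} + \frac{135}{4} \gamma_{1} - 54 \gamma_{2} - \frac{3}{2} \gamma_{12}


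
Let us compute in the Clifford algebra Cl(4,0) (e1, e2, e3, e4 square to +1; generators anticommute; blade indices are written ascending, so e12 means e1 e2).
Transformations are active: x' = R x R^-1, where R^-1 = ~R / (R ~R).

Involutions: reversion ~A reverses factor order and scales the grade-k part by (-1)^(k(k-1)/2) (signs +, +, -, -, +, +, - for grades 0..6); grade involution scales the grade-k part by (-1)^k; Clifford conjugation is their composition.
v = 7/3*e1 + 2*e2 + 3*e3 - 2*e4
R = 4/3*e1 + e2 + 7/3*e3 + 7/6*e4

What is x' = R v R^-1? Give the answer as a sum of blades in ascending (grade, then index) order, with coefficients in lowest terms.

~R = 4/3*e1 + e2 + 7/3*e3 + 7/6*e4, and R ~R = 115/12, so R^-1 = ~R / (115/12).
R v = 88/9 + 1/3*e12 - 13/9*e13 - 97/18*e14 - 5/3*e23 - 13/3*e24 - 49/6*e34
Answer: 401/1035*e1 + 14/345*e2 + 1823/1035*e3 + 4534/1035*e4


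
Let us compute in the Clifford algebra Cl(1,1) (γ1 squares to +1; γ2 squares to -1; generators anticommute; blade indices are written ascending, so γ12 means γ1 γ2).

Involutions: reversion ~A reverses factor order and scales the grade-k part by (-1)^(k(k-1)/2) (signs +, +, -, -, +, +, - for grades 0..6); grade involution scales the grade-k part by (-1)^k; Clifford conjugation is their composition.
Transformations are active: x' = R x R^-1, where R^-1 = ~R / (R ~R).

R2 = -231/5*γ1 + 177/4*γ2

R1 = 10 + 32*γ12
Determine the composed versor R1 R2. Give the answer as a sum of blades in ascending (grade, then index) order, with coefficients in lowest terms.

Distribute over the terms of R1 (each basis-blade product reordered to ascending indices, repeated generators contracted through their squares):
(10) R2 = -462*γ1 + 885/2*γ2
(32*γ12) R2 = -1416*γ1 + 7392/5*γ2
Summing the partial products and collecting blades:
Answer: -1878*γ1 + 19209/10*γ2


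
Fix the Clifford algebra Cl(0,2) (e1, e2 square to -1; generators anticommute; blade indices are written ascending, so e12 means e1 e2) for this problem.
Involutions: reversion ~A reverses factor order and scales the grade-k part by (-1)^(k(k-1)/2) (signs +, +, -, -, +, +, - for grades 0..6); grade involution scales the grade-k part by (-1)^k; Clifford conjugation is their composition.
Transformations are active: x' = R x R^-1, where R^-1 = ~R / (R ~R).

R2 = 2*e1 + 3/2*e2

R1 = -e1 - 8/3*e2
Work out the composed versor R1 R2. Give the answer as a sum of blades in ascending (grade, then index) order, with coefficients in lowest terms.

Distribute over the terms of R1 (each basis-blade product reordered to ascending indices, repeated generators contracted through their squares):
(-e1) R2 = 2 - 3/2*e12
(-8/3*e2) R2 = 4 + 16/3*e12
Summing the partial products and collecting blades:
Answer: 6 + 23/6*e12


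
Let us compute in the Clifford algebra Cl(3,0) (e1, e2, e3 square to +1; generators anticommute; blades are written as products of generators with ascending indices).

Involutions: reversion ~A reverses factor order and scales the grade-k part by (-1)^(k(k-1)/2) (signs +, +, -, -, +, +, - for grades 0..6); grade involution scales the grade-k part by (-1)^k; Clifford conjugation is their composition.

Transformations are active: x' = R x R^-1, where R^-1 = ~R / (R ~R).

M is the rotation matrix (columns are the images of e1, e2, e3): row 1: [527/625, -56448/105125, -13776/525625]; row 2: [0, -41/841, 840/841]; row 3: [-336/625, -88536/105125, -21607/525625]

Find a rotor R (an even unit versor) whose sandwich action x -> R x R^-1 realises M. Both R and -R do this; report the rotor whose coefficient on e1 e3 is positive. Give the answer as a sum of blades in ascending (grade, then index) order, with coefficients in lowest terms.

Method: write R = a + b12*e1 e2 + b13*e1 e3 + b23*e2 e3 with a^2 + b12^2 + b13^2 + b23^2 = 1 (so R^-1 = ~R). Expanding the columns R e_j ~R gives tr M = 4a^2 - 1 and, from the antisymmetric part, M21 - M12 = -4a*b12, M13 - M31 = 4a*b13, M32 - M23 = -4a*b23.
Here tr M = 15839/21025, so a^2 = (1 + tr M)/4 = 9216/21025 and a = ±96/145. Taking a = 96/145: M21 - M12 = 56448/105125, M13 - M31 = 10752/21025, M32 - M23 = -193536/105125, giving b12 = -147/725, b13 = 28/145, b23 = 504/725, i.e. R = 96/145 - 147/725*e1 e2 + 28/145*e1 e3 + 504/725*e2 e3.
Its e1 e3 coefficient is already positive.
Answer: 96/145 - 147/725*e1 e2 + 28/145*e1 e3 + 504/725*e2 e3. Sheet selection: the two-to-one cover makes ±R indistinguishable at the matrix level (trace 15839/21025), so uniqueness comes from the required sign on e1 e3.


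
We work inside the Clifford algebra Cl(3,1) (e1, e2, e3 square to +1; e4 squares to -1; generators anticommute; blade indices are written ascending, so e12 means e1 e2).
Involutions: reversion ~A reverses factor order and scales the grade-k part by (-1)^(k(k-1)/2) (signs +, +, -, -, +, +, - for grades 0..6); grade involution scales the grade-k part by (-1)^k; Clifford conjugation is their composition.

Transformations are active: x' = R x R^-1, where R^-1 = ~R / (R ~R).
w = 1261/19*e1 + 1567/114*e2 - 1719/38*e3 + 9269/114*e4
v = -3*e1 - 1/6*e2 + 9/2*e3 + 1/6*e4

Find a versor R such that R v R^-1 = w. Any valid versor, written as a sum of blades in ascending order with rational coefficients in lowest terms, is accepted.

Since q(v) = q(w) = 117/4, the sum R = v + w = 1204/19*e1 + 258/19*e2 - 774/19*e3 + 1548/19*e4 does the job whenever invertible.
Answer: 1204/19*e1 + 258/19*e2 - 774/19*e3 + 1548/19*e4


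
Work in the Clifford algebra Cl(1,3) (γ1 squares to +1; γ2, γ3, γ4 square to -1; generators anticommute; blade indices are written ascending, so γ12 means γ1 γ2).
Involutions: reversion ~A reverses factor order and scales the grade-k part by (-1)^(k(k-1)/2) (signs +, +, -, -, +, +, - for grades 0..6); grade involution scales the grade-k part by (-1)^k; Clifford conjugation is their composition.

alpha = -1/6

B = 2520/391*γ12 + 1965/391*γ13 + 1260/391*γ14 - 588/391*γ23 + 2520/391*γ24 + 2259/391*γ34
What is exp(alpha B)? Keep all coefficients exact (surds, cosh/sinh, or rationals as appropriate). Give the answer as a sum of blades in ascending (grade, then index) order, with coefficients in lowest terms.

B^2 term by term: the squares give (2520/391)^2*(γ12)^2 + (1965/391)^2*(γ13)^2 + (1260/391)^2*(γ14)^2 + (-588/391)^2*(γ23)^2 + (2520/391)^2*(γ24)^2 + (2259/391)^2*(γ34)^2 = 6350400/152881*(+1) + 3861225/152881*(+1) + 1587600/152881*(+1) + 345744/152881*(-1) + 6350400/152881*(-1) + 5103081/152881*(-1) = 0 (each basis 2-blade squares to minus the product of its generators' squares); cross terms between blades sharing an index anticommute and cancel; the commuting (index-disjoint) pairs give grade-4 terms 2*c*c'*(blade product), which cancel blade by blade — γ1234: 11385360/152881 - 9903600/152881 - 1481760/152881 = 0 — confirming B is simple. So B^2 = 0.
B^2 = 0, so the series closes: exp(alpha B) = 1 + alpha B (parabolic case).
Answer: 1 - 420/391*γ12 - 655/782*γ13 - 210/391*γ14 + 98/391*γ23 - 420/391*γ24 - 753/782*γ34


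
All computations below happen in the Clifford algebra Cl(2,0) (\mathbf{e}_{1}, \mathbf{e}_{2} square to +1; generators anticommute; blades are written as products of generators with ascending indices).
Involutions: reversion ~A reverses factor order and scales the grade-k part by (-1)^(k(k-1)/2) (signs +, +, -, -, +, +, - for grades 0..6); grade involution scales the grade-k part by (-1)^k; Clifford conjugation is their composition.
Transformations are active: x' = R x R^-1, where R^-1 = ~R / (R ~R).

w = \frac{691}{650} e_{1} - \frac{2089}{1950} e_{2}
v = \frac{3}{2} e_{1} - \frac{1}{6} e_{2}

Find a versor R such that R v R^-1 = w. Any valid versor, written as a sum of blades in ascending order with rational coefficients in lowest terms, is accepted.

Equal squares first: v^2 = w^2 = \frac{41}{18}. Then v + w = \frac{833}{325} e_{1} - \frac{1207}{975} e_{2} is a versor taking v to w, provided it is invertible.
Answer: \frac{833}{325} e_{1} - \frac{1207}{975} e_{2}
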